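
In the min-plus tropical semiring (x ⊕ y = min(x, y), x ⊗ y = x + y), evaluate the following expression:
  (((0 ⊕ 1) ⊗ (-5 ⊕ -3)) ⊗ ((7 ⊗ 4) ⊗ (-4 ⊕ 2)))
(((0 ⊕ 1) ⊗ (-5 ⊕ -3)) ⊗ ((7 ⊗ 4) ⊗ (-4 ⊕ 2))) = 2

Expand innermost to outermost. Recall ⊕ takes the minimum of its arguments and ⊗ takes their sum. Working out the expression (((0 ⊕ 1) ⊗ (-5 ⊕ -3)) ⊗ ((7 ⊗ 4) ⊗ (-4 ⊕ 2))) gives 2.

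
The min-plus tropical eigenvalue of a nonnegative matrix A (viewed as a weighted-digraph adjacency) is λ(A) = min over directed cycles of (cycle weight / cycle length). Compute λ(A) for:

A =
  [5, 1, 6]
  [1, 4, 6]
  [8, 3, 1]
λ(A) = 1

Enumerate directed cycles and compute their means (weight / length). Sample:
  cycle 0 → 0: weight = 5, length = 1, mean = 5/1 ≈ 5.000
  cycle 1 → 1: weight = 4, length = 1, mean = 4/1 ≈ 4.000
  cycle 2 → 2: weight = 1, length = 1, mean = 1/1 ≈ 1.000
  cycle 0 → 1 → 0: weight = 2, length = 2, mean = 2/2 ≈ 1.000
  cycle 0 → 2 → 0: weight = 14, length = 2, mean = 14/2 ≈ 7.000
  cycle 1 → 0 → 1: weight = 2, length = 2, mean = 2/2 ≈ 1.000
Minimum mean = 1.000, attained e.g. along the cycle 2 → 2 with weight 1 and length 1. So λ(A) = 1/1 = 1.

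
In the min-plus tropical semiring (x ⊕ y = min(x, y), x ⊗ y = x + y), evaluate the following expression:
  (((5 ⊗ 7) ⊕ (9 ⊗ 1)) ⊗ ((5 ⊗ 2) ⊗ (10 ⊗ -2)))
(((5 ⊗ 7) ⊕ (9 ⊗ 1)) ⊗ ((5 ⊗ 2) ⊗ (10 ⊗ -2))) = 25

Expand innermost to outermost. Recall ⊕ takes the minimum of its arguments and ⊗ takes their sum. Working out the expression (((5 ⊗ 7) ⊕ (9 ⊗ 1)) ⊗ ((5 ⊗ 2) ⊗ (10 ⊗ -2))) gives 25.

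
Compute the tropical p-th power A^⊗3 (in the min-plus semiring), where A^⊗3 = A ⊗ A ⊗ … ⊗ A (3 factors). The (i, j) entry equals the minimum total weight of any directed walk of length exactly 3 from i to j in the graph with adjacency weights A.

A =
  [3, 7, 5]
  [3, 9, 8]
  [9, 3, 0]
A^⊗3 =
  [9, 8, 5]
  [9, 11, 8]
  [6, 3, 0]

Each entry (A^⊗3)_ij equals the minimum over all length-3 walks i = v_0 → v_1 → … → v_3 = j of Σ_t A[v_t][v_{t+1}]. For example, for (i, j) = (0, 2) we minimise over 9 possible intermediate vertex sequences; the minimum is 5, attained along the walk 0 → 2 → 2 → 2.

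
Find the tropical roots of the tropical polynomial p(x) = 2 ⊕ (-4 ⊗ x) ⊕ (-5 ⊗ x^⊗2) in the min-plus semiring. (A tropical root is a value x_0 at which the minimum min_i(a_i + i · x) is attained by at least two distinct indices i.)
Roots: {1, 6}

Each tropical root is a break point of the lower envelope of the lines y = a_i + i · x (there are 3 lines, with slopes 0, 1, ..., 2). Only the lines that attain the minimum somewhere contribute to roots; other lines are dominated. Here the surviving (envelope) indices are i = 2, i = 1, i = 0.
Intersections between consecutive envelope lines give the roots: for adjacent envelope indices i < j the intersection is x = (a_i − a_j) / (j − i). Reading off the sorted break points: {1, 6}.
Verification: at each break x_0, at least two indices attain the minimum of min_i(a_i + i · x_0).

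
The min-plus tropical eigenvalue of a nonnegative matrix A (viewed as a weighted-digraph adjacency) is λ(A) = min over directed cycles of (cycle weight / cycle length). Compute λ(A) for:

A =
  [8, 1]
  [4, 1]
λ(A) = 1

Enumerate directed cycles and compute their means (weight / length). Sample:
  cycle 0 → 0: weight = 8, length = 1, mean = 8/1 ≈ 8.000
  cycle 1 → 1: weight = 1, length = 1, mean = 1/1 ≈ 1.000
  cycle 0 → 1 → 0: weight = 5, length = 2, mean = 5/2 ≈ 2.500
  cycle 1 → 0 → 1: weight = 5, length = 2, mean = 5/2 ≈ 2.500
Minimum mean = 1.000, attained e.g. along the cycle 1 → 1 with weight 1 and length 1. So λ(A) = 1/1 = 1.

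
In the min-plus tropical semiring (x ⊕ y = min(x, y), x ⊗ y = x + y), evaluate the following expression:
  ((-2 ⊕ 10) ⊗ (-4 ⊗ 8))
((-2 ⊕ 10) ⊗ (-4 ⊗ 8)) = 2

Expand innermost to outermost. Recall ⊕ takes the minimum of its arguments and ⊗ takes their sum. Working out the expression ((-2 ⊕ 10) ⊗ (-4 ⊗ 8)) gives 2.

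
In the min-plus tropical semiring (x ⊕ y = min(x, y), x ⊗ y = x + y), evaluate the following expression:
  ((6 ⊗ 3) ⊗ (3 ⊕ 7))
((6 ⊗ 3) ⊗ (3 ⊕ 7)) = 12

Expand innermost to outermost. Recall ⊕ takes the minimum of its arguments and ⊗ takes their sum. Working out the expression ((6 ⊗ 3) ⊗ (3 ⊕ 7)) gives 12.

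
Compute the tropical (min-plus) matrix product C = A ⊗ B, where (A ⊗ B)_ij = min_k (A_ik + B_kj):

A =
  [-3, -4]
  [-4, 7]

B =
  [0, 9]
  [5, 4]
A ⊗ B =
  [-3, 0]
  [-4, 5]

Apply the min-plus product entry-by-entry:
  C[0][0] = min over k of (A[0][0] + B[0][0] = -3 + 0 = -3, A[0][1] + B[1][0] = -4 + 5 = 1) = -3 (attained at k = 0)
  C[0][1] = min over k of (A[0][0] + B[0][1] = -3 + 9 = 6, A[0][1] + B[1][1] = -4 + 4 = 0) = 0 (attained at k = 1)
  C[1][0] = min over k of (A[1][0] + B[0][0] = -4 + 0 = -4, A[1][1] + B[1][0] = 7 + 5 = 12) = -4 (attained at k = 0)
  C[1][1] = min over k of (A[1][0] + B[0][1] = -4 + 9 = 5, A[1][1] + B[1][1] = 7 + 4 = 11) = 5 (attained at k = 0)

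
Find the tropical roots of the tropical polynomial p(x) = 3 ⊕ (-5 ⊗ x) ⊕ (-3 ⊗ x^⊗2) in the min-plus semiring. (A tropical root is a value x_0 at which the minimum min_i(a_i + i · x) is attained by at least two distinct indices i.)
Roots: {-2, 8}

Each tropical root is a break point of the lower envelope of the lines y = a_i + i · x (there are 3 lines, with slopes 0, 1, ..., 2). Only the lines that attain the minimum somewhere contribute to roots; other lines are dominated. Here the surviving (envelope) indices are i = 2, i = 1, i = 0.
Intersections between consecutive envelope lines give the roots: for adjacent envelope indices i < j the intersection is x = (a_i − a_j) / (j − i). Reading off the sorted break points: {-2, 8}.
Verification: at each break x_0, at least two indices attain the minimum of min_i(a_i + i · x_0).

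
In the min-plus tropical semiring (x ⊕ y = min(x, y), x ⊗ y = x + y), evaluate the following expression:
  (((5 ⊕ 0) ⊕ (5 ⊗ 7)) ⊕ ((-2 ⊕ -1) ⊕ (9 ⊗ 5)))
(((5 ⊕ 0) ⊕ (5 ⊗ 7)) ⊕ ((-2 ⊕ -1) ⊕ (9 ⊗ 5))) = -2

Expand innermost to outermost. Recall ⊕ takes the minimum of its arguments and ⊗ takes their sum. Working out the expression (((5 ⊕ 0) ⊕ (5 ⊗ 7)) ⊕ ((-2 ⊕ -1) ⊕ (9 ⊗ 5))) gives -2.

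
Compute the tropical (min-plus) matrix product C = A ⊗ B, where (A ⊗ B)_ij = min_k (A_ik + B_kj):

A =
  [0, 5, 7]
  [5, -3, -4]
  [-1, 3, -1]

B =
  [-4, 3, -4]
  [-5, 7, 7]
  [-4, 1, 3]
A ⊗ B =
  [-4, 3, -4]
  [-8, -3, -1]
  [-5, 0, -5]

Apply the min-plus product entry-by-entry:
  C[0][0] = min over k of (A[0][0] + B[0][0] = 0 + -4 = -4, A[0][1] + B[1][0] = 5 + -5 = 0, A[0][2] + B[2][0] = 7 + -4 = 3) = -4 (attained at k = 0)
  C[0][1] = min over k of (A[0][0] + B[0][1] = 0 + 3 = 3, A[0][1] + B[1][1] = 5 + 7 = 12, A[0][2] + B[2][1] = 7 + 1 = 8) = 3 (attained at k = 0)
  C[0][2] = min over k of (A[0][0] + B[0][2] = 0 + -4 = -4, A[0][1] + B[1][2] = 5 + 7 = 12, A[0][2] + B[2][2] = 7 + 3 = 10) = -4 (attained at k = 0)
  C[1][0] = min over k of (A[1][0] + B[0][0] = 5 + -4 = 1, A[1][1] + B[1][0] = -3 + -5 = -8, A[1][2] + B[2][0] = -4 + -4 = -8) = -8 (attained at k = 1)
  C[1][1] = min over k of (A[1][0] + B[0][1] = 5 + 3 = 8, A[1][1] + B[1][1] = -3 + 7 = 4, A[1][2] + B[2][1] = -4 + 1 = -3) = -3 (attained at k = 2)
  C[1][2] = min over k of (A[1][0] + B[0][2] = 5 + -4 = 1, A[1][1] + B[1][2] = -3 + 7 = 4, A[1][2] + B[2][2] = -4 + 3 = -1) = -1 (attained at k = 2)
  C[2][0] = min over k of (A[2][0] + B[0][0] = -1 + -4 = -5, A[2][1] + B[1][0] = 3 + -5 = -2, A[2][2] + B[2][0] = -1 + -4 = -5) = -5 (attained at k = 0)
  C[2][1] = min over k of (A[2][0] + B[0][1] = -1 + 3 = 2, A[2][1] + B[1][1] = 3 + 7 = 10, A[2][2] + B[2][1] = -1 + 1 = 0) = 0 (attained at k = 2)
  C[2][2] = min over k of (A[2][0] + B[0][2] = -1 + -4 = -5, A[2][1] + B[1][2] = 3 + 7 = 10, A[2][2] + B[2][2] = -1 + 3 = 2) = -5 (attained at k = 0)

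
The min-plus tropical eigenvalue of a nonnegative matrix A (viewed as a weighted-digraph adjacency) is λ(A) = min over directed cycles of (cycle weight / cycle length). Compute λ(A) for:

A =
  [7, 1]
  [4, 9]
λ(A) = 5/2

Enumerate directed cycles and compute their means (weight / length). Sample:
  cycle 0 → 0: weight = 7, length = 1, mean = 7/1 ≈ 7.000
  cycle 1 → 1: weight = 9, length = 1, mean = 9/1 ≈ 9.000
  cycle 0 → 1 → 0: weight = 5, length = 2, mean = 5/2 ≈ 2.500
  cycle 1 → 0 → 1: weight = 5, length = 2, mean = 5/2 ≈ 2.500
Minimum mean = 2.500, attained e.g. along the cycle 0 → 1 → 0 with weight 5 and length 2. So λ(A) = 5/2 = 5/2.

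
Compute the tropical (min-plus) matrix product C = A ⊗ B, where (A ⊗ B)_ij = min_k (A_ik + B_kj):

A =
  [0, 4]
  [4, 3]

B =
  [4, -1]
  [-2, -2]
A ⊗ B =
  [2, -1]
  [1, 1]

Apply the min-plus product entry-by-entry:
  C[0][0] = min over k of (A[0][0] + B[0][0] = 0 + 4 = 4, A[0][1] + B[1][0] = 4 + -2 = 2) = 2 (attained at k = 1)
  C[0][1] = min over k of (A[0][0] + B[0][1] = 0 + -1 = -1, A[0][1] + B[1][1] = 4 + -2 = 2) = -1 (attained at k = 0)
  C[1][0] = min over k of (A[1][0] + B[0][0] = 4 + 4 = 8, A[1][1] + B[1][0] = 3 + -2 = 1) = 1 (attained at k = 1)
  C[1][1] = min over k of (A[1][0] + B[0][1] = 4 + -1 = 3, A[1][1] + B[1][1] = 3 + -2 = 1) = 1 (attained at k = 1)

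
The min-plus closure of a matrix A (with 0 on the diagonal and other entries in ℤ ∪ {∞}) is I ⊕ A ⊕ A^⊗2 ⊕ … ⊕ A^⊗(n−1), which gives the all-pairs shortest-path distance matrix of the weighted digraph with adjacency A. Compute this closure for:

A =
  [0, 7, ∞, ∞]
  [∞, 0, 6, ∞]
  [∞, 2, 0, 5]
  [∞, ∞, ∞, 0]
Closure =
  [0, 7, 13, 18]
  [∞, 0, 6, 11]
  [∞, 2, 0, 5]
  [∞, ∞, ∞, 0]

This is the Floyd-Warshall all-pairs shortest-path computation. For each intermediate vertex k = 0, 1, …, 3, update dist[i][j] ← min(dist[i][j], dist[i][k] + dist[k][j]). The final matrix gives, for each (i, j), the minimum total weight of any directed path from i to j (possibly empty when i = j).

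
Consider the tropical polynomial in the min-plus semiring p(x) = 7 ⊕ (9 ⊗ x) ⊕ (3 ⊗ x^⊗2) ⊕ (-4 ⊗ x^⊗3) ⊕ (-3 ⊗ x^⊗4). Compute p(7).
p(7) = 7

A tropical monomial a ⊗ x^⊗i evaluates to a + i · x. Evaluating each term at x = 7:
  Term 0 contributes 7 + 0 · 7 = 7
  Term 1 contributes 9 + 1 · 7 = 16
  Term 2 contributes 3 + 2 · 7 = 17
  Term 3 contributes -4 + 3 · 7 = 17
  Term 4 contributes -3 + 4 · 7 = 25
p(7) = ⊕ of these = min[7, 16, 17, 17, 25] = 7.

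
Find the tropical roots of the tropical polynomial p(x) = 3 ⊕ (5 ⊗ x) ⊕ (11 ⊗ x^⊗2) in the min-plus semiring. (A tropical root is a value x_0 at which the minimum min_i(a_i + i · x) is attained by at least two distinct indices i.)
Roots: {-6, -2}

Each tropical root is a break point of the lower envelope of the lines y = a_i + i · x (there are 3 lines, with slopes 0, 1, ..., 2). Only the lines that attain the minimum somewhere contribute to roots; other lines are dominated. Here the surviving (envelope) indices are i = 2, i = 1, i = 0.
Intersections between consecutive envelope lines give the roots: for adjacent envelope indices i < j the intersection is x = (a_i − a_j) / (j − i). Reading off the sorted break points: {-6, -2}.
Verification: at each break x_0, at least two indices attain the minimum of min_i(a_i + i · x_0).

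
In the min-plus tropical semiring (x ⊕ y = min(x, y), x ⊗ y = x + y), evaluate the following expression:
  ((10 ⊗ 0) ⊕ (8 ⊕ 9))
((10 ⊗ 0) ⊕ (8 ⊕ 9)) = 8

Expand innermost to outermost. Recall ⊕ takes the minimum of its arguments and ⊗ takes their sum. Working out the expression ((10 ⊗ 0) ⊕ (8 ⊕ 9)) gives 8.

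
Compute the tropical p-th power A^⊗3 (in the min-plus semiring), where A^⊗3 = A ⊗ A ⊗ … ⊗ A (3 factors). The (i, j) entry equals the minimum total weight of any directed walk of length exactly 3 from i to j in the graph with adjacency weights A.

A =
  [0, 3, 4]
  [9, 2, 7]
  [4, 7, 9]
A^⊗3 =
  [0, 3, 4]
  [9, 6, 11]
  [4, 7, 8]

Each entry (A^⊗3)_ij equals the minimum over all length-3 walks i = v_0 → v_1 → … → v_3 = j of Σ_t A[v_t][v_{t+1}]. For example, for (i, j) = (0, 2) we minimise over 9 possible intermediate vertex sequences; the minimum is 4, attained along the walk 0 → 0 → 0 → 2.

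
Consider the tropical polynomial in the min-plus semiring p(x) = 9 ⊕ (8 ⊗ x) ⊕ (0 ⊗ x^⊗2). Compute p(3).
p(3) = 6

A tropical monomial a ⊗ x^⊗i evaluates to a + i · x. Evaluating each term at x = 3:
  Term 0 contributes 9 + 0 · 3 = 9
  Term 1 contributes 8 + 1 · 3 = 11
  Term 2 contributes 0 + 2 · 3 = 6
p(3) = ⊕ of these = min[9, 11, 6] = 6.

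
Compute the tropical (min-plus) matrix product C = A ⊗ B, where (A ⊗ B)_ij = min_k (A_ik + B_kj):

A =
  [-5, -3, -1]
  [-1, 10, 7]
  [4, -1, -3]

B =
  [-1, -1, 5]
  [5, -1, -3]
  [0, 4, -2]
A ⊗ B =
  [-6, -6, -6]
  [-2, -2, 4]
  [-3, -2, -5]

Apply the min-plus product entry-by-entry:
  C[0][0] = min over k of (A[0][0] + B[0][0] = -5 + -1 = -6, A[0][1] + B[1][0] = -3 + 5 = 2, A[0][2] + B[2][0] = -1 + 0 = -1) = -6 (attained at k = 0)
  C[0][1] = min over k of (A[0][0] + B[0][1] = -5 + -1 = -6, A[0][1] + B[1][1] = -3 + -1 = -4, A[0][2] + B[2][1] = -1 + 4 = 3) = -6 (attained at k = 0)
  C[0][2] = min over k of (A[0][0] + B[0][2] = -5 + 5 = 0, A[0][1] + B[1][2] = -3 + -3 = -6, A[0][2] + B[2][2] = -1 + -2 = -3) = -6 (attained at k = 1)
  C[1][0] = min over k of (A[1][0] + B[0][0] = -1 + -1 = -2, A[1][1] + B[1][0] = 10 + 5 = 15, A[1][2] + B[2][0] = 7 + 0 = 7) = -2 (attained at k = 0)
  C[1][1] = min over k of (A[1][0] + B[0][1] = -1 + -1 = -2, A[1][1] + B[1][1] = 10 + -1 = 9, A[1][2] + B[2][1] = 7 + 4 = 11) = -2 (attained at k = 0)
  C[1][2] = min over k of (A[1][0] + B[0][2] = -1 + 5 = 4, A[1][1] + B[1][2] = 10 + -3 = 7, A[1][2] + B[2][2] = 7 + -2 = 5) = 4 (attained at k = 0)
  C[2][0] = min over k of (A[2][0] + B[0][0] = 4 + -1 = 3, A[2][1] + B[1][0] = -1 + 5 = 4, A[2][2] + B[2][0] = -3 + 0 = -3) = -3 (attained at k = 2)
  C[2][1] = min over k of (A[2][0] + B[0][1] = 4 + -1 = 3, A[2][1] + B[1][1] = -1 + -1 = -2, A[2][2] + B[2][1] = -3 + 4 = 1) = -2 (attained at k = 1)
  C[2][2] = min over k of (A[2][0] + B[0][2] = 4 + 5 = 9, A[2][1] + B[1][2] = -1 + -3 = -4, A[2][2] + B[2][2] = -3 + -2 = -5) = -5 (attained at k = 2)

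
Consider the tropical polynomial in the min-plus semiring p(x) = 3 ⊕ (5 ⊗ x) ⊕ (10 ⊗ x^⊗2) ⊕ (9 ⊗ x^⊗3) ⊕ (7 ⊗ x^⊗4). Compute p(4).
p(4) = 3

A tropical monomial a ⊗ x^⊗i evaluates to a + i · x. Evaluating each term at x = 4:
  Term 0 contributes 3 + 0 · 4 = 3
  Term 1 contributes 5 + 1 · 4 = 9
  Term 2 contributes 10 + 2 · 4 = 18
  Term 3 contributes 9 + 3 · 4 = 21
  Term 4 contributes 7 + 4 · 4 = 23
p(4) = ⊕ of these = min[3, 9, 18, 21, 23] = 3.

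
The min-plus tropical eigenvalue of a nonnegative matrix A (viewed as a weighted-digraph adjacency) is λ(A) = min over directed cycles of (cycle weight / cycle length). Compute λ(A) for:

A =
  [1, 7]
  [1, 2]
λ(A) = 1

Enumerate directed cycles and compute their means (weight / length). Sample:
  cycle 0 → 0: weight = 1, length = 1, mean = 1/1 ≈ 1.000
  cycle 1 → 1: weight = 2, length = 1, mean = 2/1 ≈ 2.000
  cycle 0 → 1 → 0: weight = 8, length = 2, mean = 8/2 ≈ 4.000
  cycle 1 → 0 → 1: weight = 8, length = 2, mean = 8/2 ≈ 4.000
Minimum mean = 1.000, attained e.g. along the cycle 0 → 0 with weight 1 and length 1. So λ(A) = 1/1 = 1.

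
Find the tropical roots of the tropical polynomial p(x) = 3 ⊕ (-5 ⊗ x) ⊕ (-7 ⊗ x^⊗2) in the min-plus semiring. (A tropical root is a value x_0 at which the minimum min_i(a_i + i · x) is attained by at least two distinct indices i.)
Roots: {2, 8}

Each tropical root is a break point of the lower envelope of the lines y = a_i + i · x (there are 3 lines, with slopes 0, 1, ..., 2). Only the lines that attain the minimum somewhere contribute to roots; other lines are dominated. Here the surviving (envelope) indices are i = 2, i = 1, i = 0.
Intersections between consecutive envelope lines give the roots: for adjacent envelope indices i < j the intersection is x = (a_i − a_j) / (j − i). Reading off the sorted break points: {2, 8}.
Verification: at each break x_0, at least two indices attain the minimum of min_i(a_i + i · x_0).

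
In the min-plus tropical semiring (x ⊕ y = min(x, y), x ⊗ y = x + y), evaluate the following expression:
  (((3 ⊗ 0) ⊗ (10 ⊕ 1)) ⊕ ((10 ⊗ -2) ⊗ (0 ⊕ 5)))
(((3 ⊗ 0) ⊗ (10 ⊕ 1)) ⊕ ((10 ⊗ -2) ⊗ (0 ⊕ 5))) = 4

Expand innermost to outermost. Recall ⊕ takes the minimum of its arguments and ⊗ takes their sum. Working out the expression (((3 ⊗ 0) ⊗ (10 ⊕ 1)) ⊕ ((10 ⊗ -2) ⊗ (0 ⊕ 5))) gives 4.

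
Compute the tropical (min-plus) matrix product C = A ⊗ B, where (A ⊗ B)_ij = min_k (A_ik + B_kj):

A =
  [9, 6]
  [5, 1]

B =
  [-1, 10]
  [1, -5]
A ⊗ B =
  [7, 1]
  [2, -4]

Apply the min-plus product entry-by-entry:
  C[0][0] = min over k of (A[0][0] + B[0][0] = 9 + -1 = 8, A[0][1] + B[1][0] = 6 + 1 = 7) = 7 (attained at k = 1)
  C[0][1] = min over k of (A[0][0] + B[0][1] = 9 + 10 = 19, A[0][1] + B[1][1] = 6 + -5 = 1) = 1 (attained at k = 1)
  C[1][0] = min over k of (A[1][0] + B[0][0] = 5 + -1 = 4, A[1][1] + B[1][0] = 1 + 1 = 2) = 2 (attained at k = 1)
  C[1][1] = min over k of (A[1][0] + B[0][1] = 5 + 10 = 15, A[1][1] + B[1][1] = 1 + -5 = -4) = -4 (attained at k = 1)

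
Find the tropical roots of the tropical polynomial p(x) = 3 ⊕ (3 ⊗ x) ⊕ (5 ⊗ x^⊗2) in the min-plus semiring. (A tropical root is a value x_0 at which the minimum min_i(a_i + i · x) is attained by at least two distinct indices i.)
Roots: {-2, 0}

Each tropical root is a break point of the lower envelope of the lines y = a_i + i · x (there are 3 lines, with slopes 0, 1, ..., 2). Only the lines that attain the minimum somewhere contribute to roots; other lines are dominated. Here the surviving (envelope) indices are i = 2, i = 1, i = 0.
Intersections between consecutive envelope lines give the roots: for adjacent envelope indices i < j the intersection is x = (a_i − a_j) / (j − i). Reading off the sorted break points: {-2, 0}.
Verification: at each break x_0, at least two indices attain the minimum of min_i(a_i + i · x_0).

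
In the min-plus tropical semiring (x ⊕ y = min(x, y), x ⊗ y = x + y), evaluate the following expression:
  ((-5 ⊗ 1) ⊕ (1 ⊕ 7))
((-5 ⊗ 1) ⊕ (1 ⊕ 7)) = -4

Expand innermost to outermost. Recall ⊕ takes the minimum of its arguments and ⊗ takes their sum. Working out the expression ((-5 ⊗ 1) ⊕ (1 ⊕ 7)) gives -4.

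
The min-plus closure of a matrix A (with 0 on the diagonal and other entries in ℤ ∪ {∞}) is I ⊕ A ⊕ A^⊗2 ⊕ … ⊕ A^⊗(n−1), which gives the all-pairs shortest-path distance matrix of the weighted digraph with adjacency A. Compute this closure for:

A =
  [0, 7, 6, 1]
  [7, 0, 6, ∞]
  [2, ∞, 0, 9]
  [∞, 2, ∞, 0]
Closure =
  [0, 3, 6, 1]
  [7, 0, 6, 8]
  [2, 5, 0, 3]
  [9, 2, 8, 0]

This is the Floyd-Warshall all-pairs shortest-path computation. For each intermediate vertex k = 0, 1, …, 3, update dist[i][j] ← min(dist[i][j], dist[i][k] + dist[k][j]). The final matrix gives, for each (i, j), the minimum total weight of any directed path from i to j (possibly empty when i = j).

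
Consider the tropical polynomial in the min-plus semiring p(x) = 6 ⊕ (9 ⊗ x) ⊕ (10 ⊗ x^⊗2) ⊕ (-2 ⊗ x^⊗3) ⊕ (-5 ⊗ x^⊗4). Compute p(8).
p(8) = 6

A tropical monomial a ⊗ x^⊗i evaluates to a + i · x. Evaluating each term at x = 8:
  Term 0 contributes 6 + 0 · 8 = 6
  Term 1 contributes 9 + 1 · 8 = 17
  Term 2 contributes 10 + 2 · 8 = 26
  Term 3 contributes -2 + 3 · 8 = 22
  Term 4 contributes -5 + 4 · 8 = 27
p(8) = ⊕ of these = min[6, 17, 26, 22, 27] = 6.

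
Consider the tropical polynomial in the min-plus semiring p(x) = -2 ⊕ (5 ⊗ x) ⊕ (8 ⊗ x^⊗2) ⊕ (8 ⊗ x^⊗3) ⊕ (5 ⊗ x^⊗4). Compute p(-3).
p(-3) = -7

A tropical monomial a ⊗ x^⊗i evaluates to a + i · x. Evaluating each term at x = -3:
  Term 0 contributes -2 + 0 · -3 = -2
  Term 1 contributes 5 + 1 · -3 = 2
  Term 2 contributes 8 + 2 · -3 = 2
  Term 3 contributes 8 + 3 · -3 = -1
  Term 4 contributes 5 + 4 · -3 = -7
p(-3) = ⊕ of these = min[-2, 2, 2, -1, -7] = -7.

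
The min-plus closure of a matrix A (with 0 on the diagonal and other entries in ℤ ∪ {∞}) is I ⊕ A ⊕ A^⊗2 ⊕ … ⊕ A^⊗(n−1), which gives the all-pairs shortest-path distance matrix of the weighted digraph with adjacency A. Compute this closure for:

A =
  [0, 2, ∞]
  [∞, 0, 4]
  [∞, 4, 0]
Closure =
  [0, 2, 6]
  [∞, 0, 4]
  [∞, 4, 0]

This is the Floyd-Warshall all-pairs shortest-path computation. For each intermediate vertex k = 0, 1, …, 2, update dist[i][j] ← min(dist[i][j], dist[i][k] + dist[k][j]). The final matrix gives, for each (i, j), the minimum total weight of any directed path from i to j (possibly empty when i = j).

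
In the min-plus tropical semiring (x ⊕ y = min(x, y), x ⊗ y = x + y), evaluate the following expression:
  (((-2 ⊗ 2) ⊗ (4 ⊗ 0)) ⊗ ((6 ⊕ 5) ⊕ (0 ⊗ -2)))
(((-2 ⊗ 2) ⊗ (4 ⊗ 0)) ⊗ ((6 ⊕ 5) ⊕ (0 ⊗ -2))) = 2

Expand innermost to outermost. Recall ⊕ takes the minimum of its arguments and ⊗ takes their sum. Working out the expression (((-2 ⊗ 2) ⊗ (4 ⊗ 0)) ⊗ ((6 ⊕ 5) ⊕ (0 ⊗ -2))) gives 2.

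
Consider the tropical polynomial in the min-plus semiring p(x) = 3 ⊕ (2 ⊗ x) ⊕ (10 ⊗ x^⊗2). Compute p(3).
p(3) = 3

A tropical monomial a ⊗ x^⊗i evaluates to a + i · x. Evaluating each term at x = 3:
  Term 0 contributes 3 + 0 · 3 = 3
  Term 1 contributes 2 + 1 · 3 = 5
  Term 2 contributes 10 + 2 · 3 = 16
p(3) = ⊕ of these = min[3, 5, 16] = 3.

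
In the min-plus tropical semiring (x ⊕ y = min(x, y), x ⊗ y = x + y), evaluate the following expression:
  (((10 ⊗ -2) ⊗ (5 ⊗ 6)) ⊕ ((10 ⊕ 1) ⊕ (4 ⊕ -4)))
(((10 ⊗ -2) ⊗ (5 ⊗ 6)) ⊕ ((10 ⊕ 1) ⊕ (4 ⊕ -4))) = -4

Expand innermost to outermost. Recall ⊕ takes the minimum of its arguments and ⊗ takes their sum. Working out the expression (((10 ⊗ -2) ⊗ (5 ⊗ 6)) ⊕ ((10 ⊕ 1) ⊕ (4 ⊕ -4))) gives -4.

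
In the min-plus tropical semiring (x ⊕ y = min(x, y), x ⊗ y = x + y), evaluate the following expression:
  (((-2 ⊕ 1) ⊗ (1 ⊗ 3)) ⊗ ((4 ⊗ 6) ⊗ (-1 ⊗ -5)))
(((-2 ⊕ 1) ⊗ (1 ⊗ 3)) ⊗ ((4 ⊗ 6) ⊗ (-1 ⊗ -5))) = 6

Expand innermost to outermost. Recall ⊕ takes the minimum of its arguments and ⊗ takes their sum. Working out the expression (((-2 ⊕ 1) ⊗ (1 ⊗ 3)) ⊗ ((4 ⊗ 6) ⊗ (-1 ⊗ -5))) gives 6.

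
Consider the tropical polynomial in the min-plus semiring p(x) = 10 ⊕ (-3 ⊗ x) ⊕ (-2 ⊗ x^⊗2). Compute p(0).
p(0) = -3

A tropical monomial a ⊗ x^⊗i evaluates to a + i · x. Evaluating each term at x = 0:
  Term 0 contributes 10 + 0 · 0 = 10
  Term 1 contributes -3 + 1 · 0 = -3
  Term 2 contributes -2 + 2 · 0 = -2
p(0) = ⊕ of these = min[10, -3, -2] = -3.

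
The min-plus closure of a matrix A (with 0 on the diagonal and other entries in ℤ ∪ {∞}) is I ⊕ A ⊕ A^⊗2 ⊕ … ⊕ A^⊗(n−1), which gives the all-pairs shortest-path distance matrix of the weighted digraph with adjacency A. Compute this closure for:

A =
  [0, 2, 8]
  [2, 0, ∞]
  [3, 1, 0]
Closure =
  [0, 2, 8]
  [2, 0, 10]
  [3, 1, 0]

This is the Floyd-Warshall all-pairs shortest-path computation. For each intermediate vertex k = 0, 1, …, 2, update dist[i][j] ← min(dist[i][j], dist[i][k] + dist[k][j]). The final matrix gives, for each (i, j), the minimum total weight of any directed path from i to j (possibly empty when i = j).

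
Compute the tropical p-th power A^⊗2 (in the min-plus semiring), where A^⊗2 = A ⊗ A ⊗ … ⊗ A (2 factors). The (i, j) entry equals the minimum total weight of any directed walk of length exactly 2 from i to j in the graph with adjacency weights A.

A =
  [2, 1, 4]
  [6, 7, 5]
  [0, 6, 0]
A^⊗2 =
  [4, 3, 4]
  [5, 7, 5]
  [0, 1, 0]

Each entry (A^⊗2)_ij equals the minimum over all length-2 walks i = v_0 → v_1 → … → v_2 = j of Σ_t A[v_t][v_{t+1}]. For example, for (i, j) = (0, 2) we minimise over 3 possible intermediate vertex sequences; the minimum is 4, attained along the walk 0 → 2 → 2.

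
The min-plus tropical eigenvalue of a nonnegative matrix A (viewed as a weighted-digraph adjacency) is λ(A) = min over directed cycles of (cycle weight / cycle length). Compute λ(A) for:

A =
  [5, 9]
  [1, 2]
λ(A) = 2

Enumerate directed cycles and compute their means (weight / length). Sample:
  cycle 0 → 0: weight = 5, length = 1, mean = 5/1 ≈ 5.000
  cycle 1 → 1: weight = 2, length = 1, mean = 2/1 ≈ 2.000
  cycle 0 → 1 → 0: weight = 10, length = 2, mean = 10/2 ≈ 5.000
  cycle 1 → 0 → 1: weight = 10, length = 2, mean = 10/2 ≈ 5.000
Minimum mean = 2.000, attained e.g. along the cycle 1 → 1 with weight 2 and length 1. So λ(A) = 2/1 = 2.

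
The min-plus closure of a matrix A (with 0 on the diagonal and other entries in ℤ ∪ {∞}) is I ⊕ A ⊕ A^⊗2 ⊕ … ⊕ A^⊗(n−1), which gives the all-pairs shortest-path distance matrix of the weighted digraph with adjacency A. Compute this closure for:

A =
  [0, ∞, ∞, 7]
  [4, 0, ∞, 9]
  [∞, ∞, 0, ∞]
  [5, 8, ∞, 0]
Closure =
  [0, 15, ∞, 7]
  [4, 0, ∞, 9]
  [∞, ∞, 0, ∞]
  [5, 8, ∞, 0]

This is the Floyd-Warshall all-pairs shortest-path computation. For each intermediate vertex k = 0, 1, …, 3, update dist[i][j] ← min(dist[i][j], dist[i][k] + dist[k][j]). The final matrix gives, for each (i, j), the minimum total weight of any directed path from i to j (possibly empty when i = j).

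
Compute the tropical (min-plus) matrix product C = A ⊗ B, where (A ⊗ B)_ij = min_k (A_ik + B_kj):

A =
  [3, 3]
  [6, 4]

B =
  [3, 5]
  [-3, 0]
A ⊗ B =
  [0, 3]
  [1, 4]

Apply the min-plus product entry-by-entry:
  C[0][0] = min over k of (A[0][0] + B[0][0] = 3 + 3 = 6, A[0][1] + B[1][0] = 3 + -3 = 0) = 0 (attained at k = 1)
  C[0][1] = min over k of (A[0][0] + B[0][1] = 3 + 5 = 8, A[0][1] + B[1][1] = 3 + 0 = 3) = 3 (attained at k = 1)
  C[1][0] = min over k of (A[1][0] + B[0][0] = 6 + 3 = 9, A[1][1] + B[1][0] = 4 + -3 = 1) = 1 (attained at k = 1)
  C[1][1] = min over k of (A[1][0] + B[0][1] = 6 + 5 = 11, A[1][1] + B[1][1] = 4 + 0 = 4) = 4 (attained at k = 1)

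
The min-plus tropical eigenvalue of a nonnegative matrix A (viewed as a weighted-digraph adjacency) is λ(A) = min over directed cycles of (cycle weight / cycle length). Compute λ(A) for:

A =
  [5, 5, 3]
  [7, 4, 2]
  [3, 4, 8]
λ(A) = 3

Enumerate directed cycles and compute their means (weight / length). Sample:
  cycle 0 → 0: weight = 5, length = 1, mean = 5/1 ≈ 5.000
  cycle 1 → 1: weight = 4, length = 1, mean = 4/1 ≈ 4.000
  cycle 2 → 2: weight = 8, length = 1, mean = 8/1 ≈ 8.000
  cycle 0 → 1 → 0: weight = 12, length = 2, mean = 12/2 ≈ 6.000
  cycle 0 → 2 → 0: weight = 6, length = 2, mean = 6/2 ≈ 3.000
  cycle 1 → 0 → 1: weight = 12, length = 2, mean = 12/2 ≈ 6.000
Minimum mean = 3.000, attained e.g. along the cycle 0 → 2 → 0 with weight 6 and length 2. So λ(A) = 6/2 = 3.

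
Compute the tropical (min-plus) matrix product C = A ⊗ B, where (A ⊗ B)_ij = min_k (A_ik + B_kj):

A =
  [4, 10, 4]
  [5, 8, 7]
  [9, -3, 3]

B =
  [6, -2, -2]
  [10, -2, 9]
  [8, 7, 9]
A ⊗ B =
  [10, 2, 2]
  [11, 3, 3]
  [7, -5, 6]

Apply the min-plus product entry-by-entry:
  C[0][0] = min over k of (A[0][0] + B[0][0] = 4 + 6 = 10, A[0][1] + B[1][0] = 10 + 10 = 20, A[0][2] + B[2][0] = 4 + 8 = 12) = 10 (attained at k = 0)
  C[0][1] = min over k of (A[0][0] + B[0][1] = 4 + -2 = 2, A[0][1] + B[1][1] = 10 + -2 = 8, A[0][2] + B[2][1] = 4 + 7 = 11) = 2 (attained at k = 0)
  C[0][2] = min over k of (A[0][0] + B[0][2] = 4 + -2 = 2, A[0][1] + B[1][2] = 10 + 9 = 19, A[0][2] + B[2][2] = 4 + 9 = 13) = 2 (attained at k = 0)
  C[1][0] = min over k of (A[1][0] + B[0][0] = 5 + 6 = 11, A[1][1] + B[1][0] = 8 + 10 = 18, A[1][2] + B[2][0] = 7 + 8 = 15) = 11 (attained at k = 0)
  C[1][1] = min over k of (A[1][0] + B[0][1] = 5 + -2 = 3, A[1][1] + B[1][1] = 8 + -2 = 6, A[1][2] + B[2][1] = 7 + 7 = 14) = 3 (attained at k = 0)
  C[1][2] = min over k of (A[1][0] + B[0][2] = 5 + -2 = 3, A[1][1] + B[1][2] = 8 + 9 = 17, A[1][2] + B[2][2] = 7 + 9 = 16) = 3 (attained at k = 0)
  C[2][0] = min over k of (A[2][0] + B[0][0] = 9 + 6 = 15, A[2][1] + B[1][0] = -3 + 10 = 7, A[2][2] + B[2][0] = 3 + 8 = 11) = 7 (attained at k = 1)
  C[2][1] = min over k of (A[2][0] + B[0][1] = 9 + -2 = 7, A[2][1] + B[1][1] = -3 + -2 = -5, A[2][2] + B[2][1] = 3 + 7 = 10) = -5 (attained at k = 1)
  C[2][2] = min over k of (A[2][0] + B[0][2] = 9 + -2 = 7, A[2][1] + B[1][2] = -3 + 9 = 6, A[2][2] + B[2][2] = 3 + 9 = 12) = 6 (attained at k = 1)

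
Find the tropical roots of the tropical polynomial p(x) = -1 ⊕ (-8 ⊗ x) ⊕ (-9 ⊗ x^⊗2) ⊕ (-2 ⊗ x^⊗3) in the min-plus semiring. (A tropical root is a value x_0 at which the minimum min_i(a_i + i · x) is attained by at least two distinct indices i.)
Roots: {-7, 1, 7}

Each tropical root is a break point of the lower envelope of the lines y = a_i + i · x (there are 4 lines, with slopes 0, 1, ..., 3). Only the lines that attain the minimum somewhere contribute to roots; other lines are dominated. Here the surviving (envelope) indices are i = 3, i = 2, i = 1, i = 0.
Intersections between consecutive envelope lines give the roots: for adjacent envelope indices i < j the intersection is x = (a_i − a_j) / (j − i). Reading off the sorted break points: {-7, 1, 7}.
Verification: at each break x_0, at least two indices attain the minimum of min_i(a_i + i · x_0).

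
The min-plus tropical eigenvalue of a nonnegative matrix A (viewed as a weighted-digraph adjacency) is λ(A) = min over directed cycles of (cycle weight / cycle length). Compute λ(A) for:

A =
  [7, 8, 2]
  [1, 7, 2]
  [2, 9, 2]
λ(A) = 2

Enumerate directed cycles and compute their means (weight / length). Sample:
  cycle 0 → 0: weight = 7, length = 1, mean = 7/1 ≈ 7.000
  cycle 1 → 1: weight = 7, length = 1, mean = 7/1 ≈ 7.000
  cycle 2 → 2: weight = 2, length = 1, mean = 2/1 ≈ 2.000
  cycle 0 → 1 → 0: weight = 9, length = 2, mean = 9/2 ≈ 4.500
  cycle 0 → 2 → 0: weight = 4, length = 2, mean = 4/2 ≈ 2.000
  cycle 1 → 0 → 1: weight = 9, length = 2, mean = 9/2 ≈ 4.500
Minimum mean = 2.000, attained e.g. along the cycle 2 → 2 with weight 2 and length 1. So λ(A) = 2/1 = 2.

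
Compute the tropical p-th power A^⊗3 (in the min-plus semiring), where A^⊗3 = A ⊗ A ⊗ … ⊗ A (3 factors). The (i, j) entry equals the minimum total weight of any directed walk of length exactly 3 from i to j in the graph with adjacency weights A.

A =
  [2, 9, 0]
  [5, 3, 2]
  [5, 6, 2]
A^⊗3 =
  [6, 8, 4]
  [9, 9, 6]
  [9, 10, 6]

Each entry (A^⊗3)_ij equals the minimum over all length-3 walks i = v_0 → v_1 → … → v_3 = j of Σ_t A[v_t][v_{t+1}]. For example, for (i, j) = (0, 2) we minimise over 9 possible intermediate vertex sequences; the minimum is 4, attained along the walk 0 → 0 → 0 → 2.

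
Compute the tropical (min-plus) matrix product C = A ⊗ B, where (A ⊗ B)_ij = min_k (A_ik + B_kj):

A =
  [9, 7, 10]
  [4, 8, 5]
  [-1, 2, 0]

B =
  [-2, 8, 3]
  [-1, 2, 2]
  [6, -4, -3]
A ⊗ B =
  [6, 6, 7]
  [2, 1, 2]
  [-3, -4, -3]

Apply the min-plus product entry-by-entry:
  C[0][0] = min over k of (A[0][0] + B[0][0] = 9 + -2 = 7, A[0][1] + B[1][0] = 7 + -1 = 6, A[0][2] + B[2][0] = 10 + 6 = 16) = 6 (attained at k = 1)
  C[0][1] = min over k of (A[0][0] + B[0][1] = 9 + 8 = 17, A[0][1] + B[1][1] = 7 + 2 = 9, A[0][2] + B[2][1] = 10 + -4 = 6) = 6 (attained at k = 2)
  C[0][2] = min over k of (A[0][0] + B[0][2] = 9 + 3 = 12, A[0][1] + B[1][2] = 7 + 2 = 9, A[0][2] + B[2][2] = 10 + -3 = 7) = 7 (attained at k = 2)
  C[1][0] = min over k of (A[1][0] + B[0][0] = 4 + -2 = 2, A[1][1] + B[1][0] = 8 + -1 = 7, A[1][2] + B[2][0] = 5 + 6 = 11) = 2 (attained at k = 0)
  C[1][1] = min over k of (A[1][0] + B[0][1] = 4 + 8 = 12, A[1][1] + B[1][1] = 8 + 2 = 10, A[1][2] + B[2][1] = 5 + -4 = 1) = 1 (attained at k = 2)
  C[1][2] = min over k of (A[1][0] + B[0][2] = 4 + 3 = 7, A[1][1] + B[1][2] = 8 + 2 = 10, A[1][2] + B[2][2] = 5 + -3 = 2) = 2 (attained at k = 2)
  C[2][0] = min over k of (A[2][0] + B[0][0] = -1 + -2 = -3, A[2][1] + B[1][0] = 2 + -1 = 1, A[2][2] + B[2][0] = 0 + 6 = 6) = -3 (attained at k = 0)
  C[2][1] = min over k of (A[2][0] + B[0][1] = -1 + 8 = 7, A[2][1] + B[1][1] = 2 + 2 = 4, A[2][2] + B[2][1] = 0 + -4 = -4) = -4 (attained at k = 2)
  C[2][2] = min over k of (A[2][0] + B[0][2] = -1 + 3 = 2, A[2][1] + B[1][2] = 2 + 2 = 4, A[2][2] + B[2][2] = 0 + -3 = -3) = -3 (attained at k = 2)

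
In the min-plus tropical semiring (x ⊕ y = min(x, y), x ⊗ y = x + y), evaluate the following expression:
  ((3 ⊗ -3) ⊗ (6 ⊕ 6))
((3 ⊗ -3) ⊗ (6 ⊕ 6)) = 6

Expand innermost to outermost. Recall ⊕ takes the minimum of its arguments and ⊗ takes their sum. Working out the expression ((3 ⊗ -3) ⊗ (6 ⊕ 6)) gives 6.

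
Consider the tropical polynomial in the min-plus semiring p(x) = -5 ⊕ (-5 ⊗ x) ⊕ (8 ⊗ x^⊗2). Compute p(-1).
p(-1) = -6

A tropical monomial a ⊗ x^⊗i evaluates to a + i · x. Evaluating each term at x = -1:
  Term 0 contributes -5 + 0 · -1 = -5
  Term 1 contributes -5 + 1 · -1 = -6
  Term 2 contributes 8 + 2 · -1 = 6
p(-1) = ⊕ of these = min[-5, -6, 6] = -6.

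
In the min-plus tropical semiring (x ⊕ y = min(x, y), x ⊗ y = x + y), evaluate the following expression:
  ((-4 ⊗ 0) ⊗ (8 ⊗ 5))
((-4 ⊗ 0) ⊗ (8 ⊗ 5)) = 9

Expand innermost to outermost. Recall ⊕ takes the minimum of its arguments and ⊗ takes their sum. Working out the expression ((-4 ⊗ 0) ⊗ (8 ⊗ 5)) gives 9.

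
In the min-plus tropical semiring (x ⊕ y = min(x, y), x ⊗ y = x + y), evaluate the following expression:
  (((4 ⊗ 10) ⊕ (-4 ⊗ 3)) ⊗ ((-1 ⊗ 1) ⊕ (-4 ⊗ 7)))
(((4 ⊗ 10) ⊕ (-4 ⊗ 3)) ⊗ ((-1 ⊗ 1) ⊕ (-4 ⊗ 7))) = -1

Expand innermost to outermost. Recall ⊕ takes the minimum of its arguments and ⊗ takes their sum. Working out the expression (((4 ⊗ 10) ⊕ (-4 ⊗ 3)) ⊗ ((-1 ⊗ 1) ⊕ (-4 ⊗ 7))) gives -1.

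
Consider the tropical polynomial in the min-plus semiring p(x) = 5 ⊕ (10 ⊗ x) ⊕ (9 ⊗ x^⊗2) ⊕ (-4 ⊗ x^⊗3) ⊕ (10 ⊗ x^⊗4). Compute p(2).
p(2) = 2

A tropical monomial a ⊗ x^⊗i evaluates to a + i · x. Evaluating each term at x = 2:
  Term 0 contributes 5 + 0 · 2 = 5
  Term 1 contributes 10 + 1 · 2 = 12
  Term 2 contributes 9 + 2 · 2 = 13
  Term 3 contributes -4 + 3 · 2 = 2
  Term 4 contributes 10 + 4 · 2 = 18
p(2) = ⊕ of these = min[5, 12, 13, 2, 18] = 2.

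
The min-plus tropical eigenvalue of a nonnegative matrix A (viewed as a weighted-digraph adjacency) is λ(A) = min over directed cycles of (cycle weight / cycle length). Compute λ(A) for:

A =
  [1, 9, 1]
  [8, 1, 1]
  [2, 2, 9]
λ(A) = 1

Enumerate directed cycles and compute their means (weight / length). Sample:
  cycle 0 → 0: weight = 1, length = 1, mean = 1/1 ≈ 1.000
  cycle 1 → 1: weight = 1, length = 1, mean = 1/1 ≈ 1.000
  cycle 2 → 2: weight = 9, length = 1, mean = 9/1 ≈ 9.000
  cycle 0 → 1 → 0: weight = 17, length = 2, mean = 17/2 ≈ 8.500
  cycle 0 → 2 → 0: weight = 3, length = 2, mean = 3/2 ≈ 1.500
  cycle 1 → 0 → 1: weight = 17, length = 2, mean = 17/2 ≈ 8.500
Minimum mean = 1.000, attained e.g. along the cycle 0 → 0 with weight 1 and length 1. So λ(A) = 1/1 = 1.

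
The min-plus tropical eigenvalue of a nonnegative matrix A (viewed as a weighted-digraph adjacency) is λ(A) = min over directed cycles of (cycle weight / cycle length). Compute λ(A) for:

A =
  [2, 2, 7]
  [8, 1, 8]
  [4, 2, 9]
λ(A) = 1

Enumerate directed cycles and compute their means (weight / length). Sample:
  cycle 0 → 0: weight = 2, length = 1, mean = 2/1 ≈ 2.000
  cycle 1 → 1: weight = 1, length = 1, mean = 1/1 ≈ 1.000
  cycle 2 → 2: weight = 9, length = 1, mean = 9/1 ≈ 9.000
  cycle 0 → 1 → 0: weight = 10, length = 2, mean = 10/2 ≈ 5.000
  cycle 0 → 2 → 0: weight = 11, length = 2, mean = 11/2 ≈ 5.500
  cycle 1 → 0 → 1: weight = 10, length = 2, mean = 10/2 ≈ 5.000
Minimum mean = 1.000, attained e.g. along the cycle 1 → 1 with weight 1 and length 1. So λ(A) = 1/1 = 1.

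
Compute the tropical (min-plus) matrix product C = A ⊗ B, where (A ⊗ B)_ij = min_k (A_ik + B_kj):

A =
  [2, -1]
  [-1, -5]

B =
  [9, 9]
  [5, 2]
A ⊗ B =
  [4, 1]
  [0, -3]

Apply the min-plus product entry-by-entry:
  C[0][0] = min over k of (A[0][0] + B[0][0] = 2 + 9 = 11, A[0][1] + B[1][0] = -1 + 5 = 4) = 4 (attained at k = 1)
  C[0][1] = min over k of (A[0][0] + B[0][1] = 2 + 9 = 11, A[0][1] + B[1][1] = -1 + 2 = 1) = 1 (attained at k = 1)
  C[1][0] = min over k of (A[1][0] + B[0][0] = -1 + 9 = 8, A[1][1] + B[1][0] = -5 + 5 = 0) = 0 (attained at k = 1)
  C[1][1] = min over k of (A[1][0] + B[0][1] = -1 + 9 = 8, A[1][1] + B[1][1] = -5 + 2 = -3) = -3 (attained at k = 1)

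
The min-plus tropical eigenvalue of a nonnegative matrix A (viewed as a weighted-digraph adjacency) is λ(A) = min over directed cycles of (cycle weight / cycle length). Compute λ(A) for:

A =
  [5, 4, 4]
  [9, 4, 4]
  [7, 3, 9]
λ(A) = 7/2

Enumerate directed cycles and compute their means (weight / length). Sample:
  cycle 0 → 0: weight = 5, length = 1, mean = 5/1 ≈ 5.000
  cycle 1 → 1: weight = 4, length = 1, mean = 4/1 ≈ 4.000
  cycle 2 → 2: weight = 9, length = 1, mean = 9/1 ≈ 9.000
  cycle 0 → 1 → 0: weight = 13, length = 2, mean = 13/2 ≈ 6.500
  cycle 0 → 2 → 0: weight = 11, length = 2, mean = 11/2 ≈ 5.500
  cycle 1 → 0 → 1: weight = 13, length = 2, mean = 13/2 ≈ 6.500
Minimum mean = 3.500, attained e.g. along the cycle 1 → 2 → 1 with weight 7 and length 2. So λ(A) = 7/2 = 7/2.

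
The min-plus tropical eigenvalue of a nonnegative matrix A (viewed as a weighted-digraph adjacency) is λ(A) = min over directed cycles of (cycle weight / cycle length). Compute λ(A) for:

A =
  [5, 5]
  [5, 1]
λ(A) = 1

Enumerate directed cycles and compute their means (weight / length). Sample:
  cycle 0 → 0: weight = 5, length = 1, mean = 5/1 ≈ 5.000
  cycle 1 → 1: weight = 1, length = 1, mean = 1/1 ≈ 1.000
  cycle 0 → 1 → 0: weight = 10, length = 2, mean = 10/2 ≈ 5.000
  cycle 1 → 0 → 1: weight = 10, length = 2, mean = 10/2 ≈ 5.000
Minimum mean = 1.000, attained e.g. along the cycle 1 → 1 with weight 1 and length 1. So λ(A) = 1/1 = 1.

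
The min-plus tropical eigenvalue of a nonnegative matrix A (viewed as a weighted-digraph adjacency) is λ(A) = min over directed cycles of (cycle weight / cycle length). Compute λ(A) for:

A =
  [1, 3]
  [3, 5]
λ(A) = 1

Enumerate directed cycles and compute their means (weight / length). Sample:
  cycle 0 → 0: weight = 1, length = 1, mean = 1/1 ≈ 1.000
  cycle 1 → 1: weight = 5, length = 1, mean = 5/1 ≈ 5.000
  cycle 0 → 1 → 0: weight = 6, length = 2, mean = 6/2 ≈ 3.000
  cycle 1 → 0 → 1: weight = 6, length = 2, mean = 6/2 ≈ 3.000
Minimum mean = 1.000, attained e.g. along the cycle 0 → 0 with weight 1 and length 1. So λ(A) = 1/1 = 1.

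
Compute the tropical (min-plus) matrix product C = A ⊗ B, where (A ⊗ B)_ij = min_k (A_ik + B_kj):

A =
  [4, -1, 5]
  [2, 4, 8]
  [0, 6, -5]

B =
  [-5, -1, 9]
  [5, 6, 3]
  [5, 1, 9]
A ⊗ B =
  [-1, 3, 2]
  [-3, 1, 7]
  [-5, -4, 4]

Apply the min-plus product entry-by-entry:
  C[0][0] = min over k of (A[0][0] + B[0][0] = 4 + -5 = -1, A[0][1] + B[1][0] = -1 + 5 = 4, A[0][2] + B[2][0] = 5 + 5 = 10) = -1 (attained at k = 0)
  C[0][1] = min over k of (A[0][0] + B[0][1] = 4 + -1 = 3, A[0][1] + B[1][1] = -1 + 6 = 5, A[0][2] + B[2][1] = 5 + 1 = 6) = 3 (attained at k = 0)
  C[0][2] = min over k of (A[0][0] + B[0][2] = 4 + 9 = 13, A[0][1] + B[1][2] = -1 + 3 = 2, A[0][2] + B[2][2] = 5 + 9 = 14) = 2 (attained at k = 1)
  C[1][0] = min over k of (A[1][0] + B[0][0] = 2 + -5 = -3, A[1][1] + B[1][0] = 4 + 5 = 9, A[1][2] + B[2][0] = 8 + 5 = 13) = -3 (attained at k = 0)
  C[1][1] = min over k of (A[1][0] + B[0][1] = 2 + -1 = 1, A[1][1] + B[1][1] = 4 + 6 = 10, A[1][2] + B[2][1] = 8 + 1 = 9) = 1 (attained at k = 0)
  C[1][2] = min over k of (A[1][0] + B[0][2] = 2 + 9 = 11, A[1][1] + B[1][2] = 4 + 3 = 7, A[1][2] + B[2][2] = 8 + 9 = 17) = 7 (attained at k = 1)
  C[2][0] = min over k of (A[2][0] + B[0][0] = 0 + -5 = -5, A[2][1] + B[1][0] = 6 + 5 = 11, A[2][2] + B[2][0] = -5 + 5 = 0) = -5 (attained at k = 0)
  C[2][1] = min over k of (A[2][0] + B[0][1] = 0 + -1 = -1, A[2][1] + B[1][1] = 6 + 6 = 12, A[2][2] + B[2][1] = -5 + 1 = -4) = -4 (attained at k = 2)
  C[2][2] = min over k of (A[2][0] + B[0][2] = 0 + 9 = 9, A[2][1] + B[1][2] = 6 + 3 = 9, A[2][2] + B[2][2] = -5 + 9 = 4) = 4 (attained at k = 2)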